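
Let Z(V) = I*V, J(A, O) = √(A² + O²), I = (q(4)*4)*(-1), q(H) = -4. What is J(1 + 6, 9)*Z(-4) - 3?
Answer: -3 - 64*√130 ≈ -732.71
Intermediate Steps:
I = 16 (I = -4*4*(-1) = -16*(-1) = 16)
Z(V) = 16*V
J(1 + 6, 9)*Z(-4) - 3 = √((1 + 6)² + 9²)*(16*(-4)) - 3 = √(7² + 81)*(-64) - 3 = √(49 + 81)*(-64) - 3 = √130*(-64) - 3 = -64*√130 - 3 = -3 - 64*√130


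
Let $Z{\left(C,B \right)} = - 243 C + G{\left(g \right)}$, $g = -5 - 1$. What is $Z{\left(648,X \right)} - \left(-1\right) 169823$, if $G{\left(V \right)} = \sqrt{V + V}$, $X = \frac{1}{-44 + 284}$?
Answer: $12359 + 2 i \sqrt{3} \approx 12359.0 + 3.4641 i$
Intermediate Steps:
$g = -6$
$X = \frac{1}{240} \approx 0.0041667$
$G{\left(V \right)} = \sqrt{2} \sqrt{V}$ ($G{\left(V \right)} = \sqrt{2 V} = \sqrt{2} \sqrt{V}$)
$Z{\left(C,B \right)} = - 243 C + 2 i \sqrt{3}$ ($Z{\left(C,B \right)} = - 243 C + \sqrt{2} \sqrt{-6} = - 243 C + \sqrt{2} i \sqrt{6} = - 243 C + 2 i \sqrt{3}$)
$Z{\left(648,X \right)} - \left(-1\right) 169823 = \left(\left(-243\right) 648 + 2 i \sqrt{3}\right) - \left(-1\right) 169823 = \left(-157464 + 2 i \sqrt{3}\right) - -169823 = \left(-157464 + 2 i \sqrt{3}\right) + 169823 = 12359 + 2 i \sqrt{3}$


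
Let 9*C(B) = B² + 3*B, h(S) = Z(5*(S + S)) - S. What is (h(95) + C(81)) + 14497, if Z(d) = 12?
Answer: 15170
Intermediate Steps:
h(S) = 12 - S
C(B) = B/3 + B²/9 (C(B) = (B² + 3*B)/9 = B/3 + B²/9)
(h(95) + C(81)) + 14497 = ((12 - 1*95) + (⅑)*81*(3 + 81)) + 14497 = ((12 - 95) + (⅑)*81*84) + 14497 = (-83 + 756) + 14497 = 673 + 14497 = 15170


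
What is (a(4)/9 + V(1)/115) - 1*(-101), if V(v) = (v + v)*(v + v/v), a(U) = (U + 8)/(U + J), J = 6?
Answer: 34903/345 ≈ 101.17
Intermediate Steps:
a(U) = (8 + U)/(6 + U) (a(U) = (U + 8)/(U + 6) = (8 + U)/(6 + U))
V(v) = 2*v*(1 + v) (V(v) = (2*v)*(v + 1) = (2*v)*(1 + v) = 2*v*(1 + v))
(a(4)/9 + V(1)/115) - 1*(-101) = (((8 + 4)/(6 + 4))/9 + (2*1*(1 + 1))/115) - 1*(-101) = ((12/10)*(⅑) + (2*1*2)*(1/115)) + 101 = (((⅒)*12)*(⅑) + 4*(1/115)) + 101 = ((6/5)*(⅑) + 4/115) + 101 = (2/15 + 4/115) + 101 = 58/345 + 101 = 34903/345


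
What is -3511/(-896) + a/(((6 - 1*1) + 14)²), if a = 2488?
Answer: 3496719/323456 ≈ 10.810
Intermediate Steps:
-3511/(-896) + a/(((6 - 1*1) + 14)²) = -3511/(-896) + 2488/(((6 - 1*1) + 14)²) = -3511*(-1/896) + 2488/(((6 - 1) + 14)²) = 3511/896 + 2488/((5 + 14)²) = 3511/896 + 2488/(19²) = 3511/896 + 2488/361 = 3496719/323456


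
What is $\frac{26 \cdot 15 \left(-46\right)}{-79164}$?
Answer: $\frac{1495}{6597} \approx 0.22662$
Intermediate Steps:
$\frac{26 \cdot 15 \left(-46\right)}{-79164} = 390 \left(-46\right) \left(- \frac{1}{79164}\right) = \left(-17940\right) \left(- \frac{1}{79164}\right) = \frac{1495}{6597}$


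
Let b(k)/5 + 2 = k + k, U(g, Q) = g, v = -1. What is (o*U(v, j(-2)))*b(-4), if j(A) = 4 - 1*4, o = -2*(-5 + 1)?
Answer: 400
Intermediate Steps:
o = 8 (o = -2*(-4) = 8)
j(A) = 0 (j(A) = 4 - 4 = 0)
b(k) = -10 + 10*k (b(k) = -10 + 5*(k + k) = -10 + 5*(2*k) = -10 + 10*k)
(o*U(v, j(-2)))*b(-4) = (8*(-1))*(-10 + 10*(-4)) = -8*(-10 - 40) = -8*(-50) = 400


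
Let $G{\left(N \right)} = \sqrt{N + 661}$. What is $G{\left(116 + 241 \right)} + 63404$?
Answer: $63404 + \sqrt{1018} \approx 63436.0$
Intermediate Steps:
$G{\left(N \right)} = \sqrt{661 + N}$
$G{\left(116 + 241 \right)} + 63404 = \sqrt{661 + \left(116 + 241\right)} + 63404 = \sqrt{661 + 357} + 63404 = \sqrt{1018} + 63404 = 63404 + \sqrt{1018}$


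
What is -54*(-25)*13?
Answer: 17550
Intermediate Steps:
-54*(-25)*13 = 1350*13 = 17550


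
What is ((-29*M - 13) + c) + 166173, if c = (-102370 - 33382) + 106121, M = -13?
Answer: 136906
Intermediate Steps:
c = -29631 (c = -135752 + 106121 = -29631)
((-29*M - 13) + c) + 166173 = ((-29*(-13) - 13) - 29631) + 166173 = ((377 - 13) - 29631) + 166173 = (364 - 29631) + 166173 = -29267 + 166173 = 136906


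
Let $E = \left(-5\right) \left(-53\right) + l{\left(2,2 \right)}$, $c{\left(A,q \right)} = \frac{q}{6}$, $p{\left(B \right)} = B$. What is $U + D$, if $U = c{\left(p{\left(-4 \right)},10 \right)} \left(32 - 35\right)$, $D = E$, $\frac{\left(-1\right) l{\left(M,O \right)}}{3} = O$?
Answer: $254$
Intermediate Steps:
$c{\left(A,q \right)} = \frac{q}{6}$ ($c{\left(A,q \right)} = q \frac{1}{6} = \frac{q}{6}$)
$l{\left(M,O \right)} = - 3 O$
$E = 259$ ($E = \left(-5\right) \left(-53\right) - 6 = 265 - 6 = 259$)
$D = 259$
$U = -5$ ($U = \frac{1}{6} \cdot 10 \left(32 - 35\right) = \frac{5}{3} \left(-3\right) = -5$)
$U + D = -5 + 259 = 254$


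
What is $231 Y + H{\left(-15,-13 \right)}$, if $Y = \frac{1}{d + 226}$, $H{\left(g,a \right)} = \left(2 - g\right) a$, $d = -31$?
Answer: $- \frac{14288}{65} \approx -219.82$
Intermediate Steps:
$H{\left(g,a \right)} = a \left(2 - g\right)$
$Y = \frac{1}{195}$ ($Y = \frac{1}{-31 + 226} = \frac{1}{195} \approx 0.0051282$)
$231 Y + H{\left(-15,-13 \right)} = 231 \cdot \frac{1}{195} - 13 \left(2 - -15\right) = \frac{77}{65} - 13 \left(2 + 15\right) = \frac{77}{65} - 221 = - \frac{14288}{65}$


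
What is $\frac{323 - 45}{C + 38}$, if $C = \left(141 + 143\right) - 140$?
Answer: $\frac{139}{91} \approx 1.5275$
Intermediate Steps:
$C = 144$ ($C = 284 - 140 = 144$)
$\frac{323 - 45}{C + 38} = \frac{323 - 45}{144 + 38} = \frac{278}{182} = 278 \cdot \frac{1}{182} = \frac{139}{91}$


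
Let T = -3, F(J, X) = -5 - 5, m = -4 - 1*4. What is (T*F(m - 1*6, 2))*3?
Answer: 90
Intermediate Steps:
m = -8 (m = -4 - 4 = -8)
F(J, X) = -10
(T*F(m - 1*6, 2))*3 = -3*(-10)*3 = 30*3 = 90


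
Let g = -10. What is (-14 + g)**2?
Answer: 576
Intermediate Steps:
(-14 + g)**2 = (-14 - 10)**2 = (-24)**2 = 576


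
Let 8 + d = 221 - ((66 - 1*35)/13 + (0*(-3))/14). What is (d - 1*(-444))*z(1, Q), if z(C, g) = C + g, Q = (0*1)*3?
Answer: 8510/13 ≈ 654.62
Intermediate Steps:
Q = 0 (Q = 0*3 = 0)
d = 2738/13 (d = -8 + (221 - ((66 - 1*35)/13 + (0*(-3))/14)) = -8 + (221 - ((66 - 35)*(1/13) + 0*(1/14))) = -8 + (221 - (31*(1/13) + 0)) = -8 + (221 - (31/13 + 0)) = -8 + (221 - 1*31/13) = -8 + (221 - 31/13) = -8 + 2842/13 = 2738/13 ≈ 210.62)
(d - 1*(-444))*z(1, Q) = (2738/13 - 1*(-444))*(1 + 0) = (2738/13 + 444)*1 = (8510/13)*1 = 8510/13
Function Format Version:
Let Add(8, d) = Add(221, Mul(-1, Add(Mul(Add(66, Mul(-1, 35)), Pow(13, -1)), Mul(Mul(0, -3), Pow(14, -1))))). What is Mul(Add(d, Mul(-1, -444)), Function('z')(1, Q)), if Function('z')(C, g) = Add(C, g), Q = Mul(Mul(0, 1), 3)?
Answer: Rational(8510, 13) ≈ 654.62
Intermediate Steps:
Q = 0 (Q = Mul(0, 3) = 0)
d = Rational(2738, 13) (d = Add(-8, Add(221, Mul(-1, Add(Mul(Add(66, Mul(-1, 35)), Pow(13, -1)), Mul(Mul(0, -3), Pow(14, -1)))))) = Add(-8, Add(221, Mul(-1, Add(Mul(Add(66, -35), Rational(1, 13)), Mul(0, Rational(1, 14)))))) = Add(-8, Add(221, Mul(-1, Add(Mul(31, Rational(1, 13)), 0)))) = Add(-8, Add(221, Mul(-1, Add(Rational(31, 13), 0)))) = Add(-8, Add(221, Mul(-1, Rational(31, 13)))) = Add(-8, Add(221, Rational(-31, 13))) = Add(-8, Rational(2842, 13)) = Rational(2738, 13) ≈ 210.62)
Mul(Add(d, Mul(-1, -444)), Function('z')(1, Q)) = Mul(Add(Rational(2738, 13), Mul(-1, -444)), Add(1, 0)) = Mul(Add(Rational(2738, 13), 444), 1) = Mul(Rational(8510, 13), 1) = Rational(8510, 13)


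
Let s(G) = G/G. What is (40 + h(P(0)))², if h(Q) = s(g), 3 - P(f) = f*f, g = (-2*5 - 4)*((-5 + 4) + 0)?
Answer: 1681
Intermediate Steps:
g = 14 (g = (-10 - 4)*(-1 + 0) = -14*(-1) = 14)
s(G) = 1
P(f) = 3 - f² (P(f) = 3 - f*f = 3 - f²)
h(Q) = 1
(40 + h(P(0)))² = (40 + 1)² = 41² = 1681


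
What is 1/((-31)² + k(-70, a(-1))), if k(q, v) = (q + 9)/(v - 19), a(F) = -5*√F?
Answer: 74421/71742085 + 61*I/71742085 ≈ 0.0010373 + 8.5027e-7*I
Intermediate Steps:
k(q, v) = (9 + q)/(-19 + v)
1/((-31)² + k(-70, a(-1))) = 1/((-31)² + (9 - 70)/(-19 - 5*I)) = 1/(961 - 61/(-19 - 5*I)) = 1/(961 + ((-19 + 5*I)/386)*(-61)) = 1/(961 - 61*(-19 + 5*I)/386)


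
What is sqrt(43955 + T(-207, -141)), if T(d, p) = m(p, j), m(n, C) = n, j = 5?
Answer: sqrt(43814) ≈ 209.32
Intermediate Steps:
T(d, p) = p
sqrt(43955 + T(-207, -141)) = sqrt(43955 - 141) = sqrt(43814)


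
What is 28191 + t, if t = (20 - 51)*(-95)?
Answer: 31136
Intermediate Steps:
t = 2945 (t = -31*(-95) = 2945)
28191 + t = 28191 + 2945 = 31136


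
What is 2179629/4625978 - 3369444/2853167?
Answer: -9368128281189/13198687772326 ≈ -0.70978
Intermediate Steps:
2179629/4625978 - 3369444/2853167 = -9368128281189/13198687772326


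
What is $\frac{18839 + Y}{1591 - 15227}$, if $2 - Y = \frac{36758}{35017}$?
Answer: $- \frac{659718539}{477491812} \approx -1.3816$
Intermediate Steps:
$Y = \frac{33276}{35017}$ ($Y = 2 - \frac{36758}{35017} = \frac{33276}{35017} \approx 0.95028$)
$\frac{18839 + Y}{1591 - 15227} = \frac{18839 + \frac{33276}{35017}}{1591 - 15227} = \frac{659718539}{35017 \left(-13636\right)} = \frac{659718539}{35017} \left(- \frac{1}{13636}\right) = - \frac{659718539}{477491812}$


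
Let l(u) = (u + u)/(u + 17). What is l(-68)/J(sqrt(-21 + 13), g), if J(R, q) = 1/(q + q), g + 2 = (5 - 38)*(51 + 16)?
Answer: -35408/3 ≈ -11803.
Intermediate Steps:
g = -2213 (g = -2 + (5 - 38)*(51 + 16) = -2 - 33*67 = -2 - 2211 = -2213)
J(R, q) = 1/(2*q)
l(u) = 2*u/(17 + u) (l(u) = (2*u)/(17 + u) = 2*u/(17 + u))
l(-68)/J(sqrt(-21 + 13), g) = (2*(-68)/(17 - 68))/(((1/2)/(-2213))) = (2*(-68)/(-51))/(((1/2)*(-1/2213))) = (2*(-68)*(-1/51))/(-1/4426) = (8/3)*(-4426) = -35408/3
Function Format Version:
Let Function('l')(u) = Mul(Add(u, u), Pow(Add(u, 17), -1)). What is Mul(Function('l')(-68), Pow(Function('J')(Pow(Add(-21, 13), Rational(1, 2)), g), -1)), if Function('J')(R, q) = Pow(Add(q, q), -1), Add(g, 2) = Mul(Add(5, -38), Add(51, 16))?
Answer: Rational(-35408, 3) ≈ -11803.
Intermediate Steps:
g = -2213 (g = Add(-2, Mul(Add(5, -38), Add(51, 16))) = Add(-2, Mul(-33, 67)) = Add(-2, -2211) = -2213)
Function('J')(R, q) = Mul(Rational(1, 2), Pow(q, -1)) (Function('J')(R, q) = Pow(Mul(2, q), -1) = Mul(Rational(1, 2), Pow(q, -1)))
Function('l')(u) = Mul(2, u, Pow(Add(17, u), -1)) (Function('l')(u) = Mul(Mul(2, u), Pow(Add(17, u), -1)) = Mul(2, u, Pow(Add(17, u), -1)))
Mul(Function('l')(-68), Pow(Function('J')(Pow(Add(-21, 13), Rational(1, 2)), g), -1)) = Mul(Mul(2, -68, Pow(Add(17, -68), -1)), Pow(Mul(Rational(1, 2), Pow(-2213, -1)), -1)) = Mul(Mul(2, -68, Pow(-51, -1)), Pow(Mul(Rational(1, 2), Rational(-1, 2213)), -1)) = Mul(Mul(2, -68, Rational(-1, 51)), Pow(Rational(-1, 4426), -1)) = Mul(Rational(8, 3), -4426) = Rational(-35408, 3)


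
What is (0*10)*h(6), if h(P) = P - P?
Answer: 0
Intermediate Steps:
h(P) = 0
(0*10)*h(6) = (0*10)*0 = 0*0 = 0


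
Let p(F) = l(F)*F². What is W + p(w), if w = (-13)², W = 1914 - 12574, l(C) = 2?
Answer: 46462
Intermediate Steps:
W = -10660
w = 169
p(F) = 2*F²
W + p(w) = -10660 + 2*169² = -10660 + 2*28561 = -10660 + 57122 = 46462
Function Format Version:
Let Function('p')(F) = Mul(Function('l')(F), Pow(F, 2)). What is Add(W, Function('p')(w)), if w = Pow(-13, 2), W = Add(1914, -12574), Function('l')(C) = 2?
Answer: 46462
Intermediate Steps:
W = -10660
w = 169
Function('p')(F) = Mul(2, Pow(F, 2))
Add(W, Function('p')(w)) = Add(-10660, Mul(2, Pow(169, 2))) = Add(-10660, Mul(2, 28561)) = Add(-10660, 57122) = 46462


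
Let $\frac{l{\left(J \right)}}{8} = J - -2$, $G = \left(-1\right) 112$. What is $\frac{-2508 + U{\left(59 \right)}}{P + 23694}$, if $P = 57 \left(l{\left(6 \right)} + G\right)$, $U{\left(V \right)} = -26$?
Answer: $- \frac{181}{1497} \approx -0.12091$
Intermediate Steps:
$G = -112$
$l{\left(J \right)} = 16 + 8 J$ ($l{\left(J \right)} = 8 \left(J - -2\right) = 8 \left(J + 2\right) = 8 \left(2 + J\right) = 16 + 8 J$)
$P = -2736$ ($P = 57 \left(\left(16 + 8 \cdot 6\right) - 112\right) = 57 \left(\left(16 + 48\right) - 112\right) = 57 \left(64 - 112\right) = 57 \left(-48\right) = -2736$)
$\frac{-2508 + U{\left(59 \right)}}{P + 23694} = \frac{-2508 - 26}{-2736 + 23694} = - \frac{2534}{20958} = \left(-2534\right) \frac{1}{20958} = - \frac{181}{1497}$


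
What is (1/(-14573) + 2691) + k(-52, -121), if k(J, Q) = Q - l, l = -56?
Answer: 38268697/14573 ≈ 2626.0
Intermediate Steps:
k(J, Q) = 56 + Q (k(J, Q) = Q - 1*(-56) = Q + 56 = 56 + Q)
(1/(-14573) + 2691) + k(-52, -121) = (1/(-14573) + 2691) + (56 - 121) = (-1/14573 + 2691) - 65 = 39215942/14573 - 65 = 38268697/14573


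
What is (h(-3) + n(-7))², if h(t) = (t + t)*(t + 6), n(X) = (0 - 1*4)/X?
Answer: 14884/49 ≈ 303.75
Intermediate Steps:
n(X) = -4/X (n(X) = (0 - 4)/X = -4/X)
h(t) = 2*t*(6 + t) (h(t) = (2*t)*(6 + t) = 2*t*(6 + t))
(h(-3) + n(-7))² = (2*(-3)*(6 - 3) - 4/(-7))² = (2*(-3)*3 - 4*(-⅐))² = (-18 + 4/7)² = (-122/7)² = 14884/49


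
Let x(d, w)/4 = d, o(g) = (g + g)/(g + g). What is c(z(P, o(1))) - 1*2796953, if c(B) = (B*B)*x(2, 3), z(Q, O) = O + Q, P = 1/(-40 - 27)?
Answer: -12555487169/4489 ≈ -2.7969e+6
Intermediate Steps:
P = -1/67 (P = 1/(-67) = -1/67 ≈ -0.014925)
o(g) = 1 (o(g) = (2*g)/((2*g)) = (2*g)*(1/(2*g)) = 1)
x(d, w) = 4*d
c(B) = 8*B**2 (c(B) = (B*B)*(4*2) = B**2*8 = 8*B**2)
c(z(P, o(1))) - 1*2796953 = 8*(1 - 1/67)**2 - 1*2796953 = 8*(66/67)**2 - 2796953 = 8*(4356/4489) - 2796953 = 34848/4489 - 2796953 = -12555487169/4489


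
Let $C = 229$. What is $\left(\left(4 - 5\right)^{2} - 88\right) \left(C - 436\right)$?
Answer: $18009$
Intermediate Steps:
$\left(\left(4 - 5\right)^{2} - 88\right) \left(C - 436\right) = \left(\left(4 - 5\right)^{2} - 88\right) \left(229 - 436\right) = \left(\left(-1\right)^{2} - 88\right) \left(-207\right) = \left(1 - 88\right) \left(-207\right) = \left(-87\right) \left(-207\right) = 18009$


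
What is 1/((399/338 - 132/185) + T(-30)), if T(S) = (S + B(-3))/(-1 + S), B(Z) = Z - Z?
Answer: 1938430/2781069 ≈ 0.69701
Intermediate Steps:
B(Z) = 0
T(S) = S/(-1 + S) (T(S) = (S + 0)/(-1 + S) = S/(-1 + S))
1/((399/338 - 132/185) + T(-30)) = 1/((399/338 - 132/185) - 30/(-1 - 30)) = 1/((399*(1/338) - 132*1/185) - 30/(-31)) = 1/((399/338 - 132/185) - 30*(-1/31)) = 1/(29199/62530 + 30/31) = 1/(2781069/1938430) = 1938430/2781069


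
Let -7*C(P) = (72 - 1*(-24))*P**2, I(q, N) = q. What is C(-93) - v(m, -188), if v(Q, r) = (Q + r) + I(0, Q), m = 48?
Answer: -829324/7 ≈ -1.1847e+5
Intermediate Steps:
v(Q, r) = Q + r (v(Q, r) = (Q + r) + 0 = Q + r)
C(P) = -96*P**2/7 (C(P) = -(72 - 1*(-24))*P**2/7 = -(72 + 24)*P**2/7 = -96*P**2/7)
C(-93) - v(m, -188) = -96/7*(-93)**2 - (48 - 188) = -96/7*8649 - 1*(-140) = -830304/7 + 140 = -829324/7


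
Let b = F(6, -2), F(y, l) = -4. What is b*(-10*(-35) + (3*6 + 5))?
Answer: -1492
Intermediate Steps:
b = -4
b*(-10*(-35) + (3*6 + 5)) = -4*(-10*(-35) + (3*6 + 5)) = -4*(350 + (18 + 5)) = -4*(350 + 23) = -4*373 = -1492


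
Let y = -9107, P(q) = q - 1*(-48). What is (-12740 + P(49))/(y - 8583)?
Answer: 12643/17690 ≈ 0.71470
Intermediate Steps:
P(q) = 48 + q (P(q) = q + 48 = 48 + q)
(-12740 + P(49))/(y - 8583) = (-12740 + (48 + 49))/(-9107 - 8583) = (-12740 + 97)/(-17690) = -12643*(-1/17690) = 12643/17690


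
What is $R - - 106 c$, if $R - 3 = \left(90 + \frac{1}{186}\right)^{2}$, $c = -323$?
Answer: $- \frac{904132979}{34596} \approx -26134.0$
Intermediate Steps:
$R = \frac{280364869}{34596}$ ($R = 3 + \left(90 + \frac{1}{186}\right)^{2} = 3 + \left(\frac{16741}{186}\right)^{2} = 3 + \frac{280261081}{34596} = \frac{280364869}{34596} \approx 8104.0$)
$R - - 106 c = \frac{280364869}{34596} - \left(-106\right) \left(-323\right) = \frac{280364869}{34596} - 34238 = - \frac{904132979}{34596}$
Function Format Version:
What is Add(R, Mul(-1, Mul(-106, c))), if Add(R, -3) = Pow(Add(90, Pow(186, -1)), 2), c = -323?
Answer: Rational(-904132979, 34596) ≈ -26134.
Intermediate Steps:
R = Rational(280364869, 34596) (R = Add(3, Pow(Add(90, Pow(186, -1)), 2)) = Add(3, Pow(Add(90, Rational(1, 186)), 2)) = Add(3, Pow(Rational(16741, 186), 2)) = Add(3, Rational(280261081, 34596)) = Rational(280364869, 34596) ≈ 8104.0)
Add(R, Mul(-1, Mul(-106, c))) = Add(Rational(280364869, 34596), Mul(-1, Mul(-106, -323))) = Add(Rational(280364869, 34596), Mul(-1, 34238)) = Add(Rational(280364869, 34596), -34238) = Rational(-904132979, 34596)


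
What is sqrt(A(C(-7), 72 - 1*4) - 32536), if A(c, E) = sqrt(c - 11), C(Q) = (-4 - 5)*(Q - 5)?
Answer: sqrt(-32536 + sqrt(97)) ≈ 180.35*I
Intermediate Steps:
C(Q) = 45 - 9*Q (C(Q) = -9*(-5 + Q) = 45 - 9*Q)
A(c, E) = sqrt(-11 + c)
sqrt(A(C(-7), 72 - 1*4) - 32536) = sqrt(sqrt(-11 + (45 - 9*(-7))) - 32536) = sqrt(sqrt(-11 + (45 + 63)) - 32536) = sqrt(sqrt(-11 + 108) - 32536) = sqrt(sqrt(97) - 32536) = sqrt(-32536 + sqrt(97))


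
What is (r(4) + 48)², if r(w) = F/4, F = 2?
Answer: 9409/4 ≈ 2352.3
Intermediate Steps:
r(w) = ½ (r(w) = 2/4 = 2*(¼) = ½)
(r(4) + 48)² = (½ + 48)² = (97/2)² = 9409/4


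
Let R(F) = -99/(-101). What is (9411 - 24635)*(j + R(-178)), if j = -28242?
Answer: 43424069832/101 ≈ 4.2994e+8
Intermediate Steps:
R(F) = 99/101 (R(F) = -99*(-1/101) = 99/101)
(9411 - 24635)*(j + R(-178)) = (9411 - 24635)*(-28242 + 99/101) = -15224*(-2852343/101) = 43424069832/101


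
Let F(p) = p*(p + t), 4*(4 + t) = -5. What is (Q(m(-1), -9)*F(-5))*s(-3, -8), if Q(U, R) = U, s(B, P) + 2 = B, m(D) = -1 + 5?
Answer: -1025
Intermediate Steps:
t = -21/4 (t = -4 + (¼)*(-5) = -4 - 5/4 = -21/4 ≈ -5.2500)
F(p) = p*(-21/4 + p) (F(p) = p*(p - 21/4) = p*(-21/4 + p))
m(D) = 4
s(B, P) = -2 + B
(Q(m(-1), -9)*F(-5))*s(-3, -8) = (4*((¼)*(-5)*(-21 + 4*(-5))))*(-2 - 3) = (4*((¼)*(-5)*(-21 - 20)))*(-5) = (4*((¼)*(-5)*(-41)))*(-5) = (4*(205/4))*(-5) = 205*(-5) = -1025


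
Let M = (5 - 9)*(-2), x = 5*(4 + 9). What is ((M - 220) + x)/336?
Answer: -7/16 ≈ -0.43750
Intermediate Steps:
x = 65 (x = 5*13 = 65)
M = 8 (M = -4*(-2) = 8)
((M - 220) + x)/336 = ((8 - 220) + 65)/336 = (-212 + 65)*(1/336) = -147*1/336 = -7/16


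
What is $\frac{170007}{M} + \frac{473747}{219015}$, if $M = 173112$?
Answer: $\frac{39748457923}{12638041560} \approx 3.1451$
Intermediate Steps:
$\frac{170007}{M} + \frac{473747}{219015} = \frac{170007}{173112} + \frac{473747}{219015} = 170007 \cdot \frac{1}{173112} + 473747 \cdot \frac{1}{219015} = \frac{56669}{57704} + \frac{473747}{219015} = \frac{39748457923}{12638041560}$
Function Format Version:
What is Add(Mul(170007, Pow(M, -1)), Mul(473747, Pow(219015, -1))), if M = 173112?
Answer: Rational(39748457923, 12638041560) ≈ 3.1451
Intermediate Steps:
Add(Mul(170007, Pow(M, -1)), Mul(473747, Pow(219015, -1))) = Add(Mul(170007, Pow(173112, -1)), Mul(473747, Pow(219015, -1))) = Add(Mul(170007, Rational(1, 173112)), Mul(473747, Rational(1, 219015))) = Add(Rational(56669, 57704), Rational(473747, 219015)) = Rational(39748457923, 12638041560)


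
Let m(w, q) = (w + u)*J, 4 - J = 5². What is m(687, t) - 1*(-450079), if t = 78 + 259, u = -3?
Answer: 435715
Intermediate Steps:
J = -21 (J = 4 - 1*5² = 4 - 1*25 = 4 - 25 = -21)
t = 337
m(w, q) = 63 - 21*w (m(w, q) = (w - 3)*(-21) = (-3 + w)*(-21) = 63 - 21*w)
m(687, t) - 1*(-450079) = (63 - 21*687) - 1*(-450079) = (63 - 14427) + 450079 = -14364 + 450079 = 435715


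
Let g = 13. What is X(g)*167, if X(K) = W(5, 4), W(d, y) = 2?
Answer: 334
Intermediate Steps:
X(K) = 2
X(g)*167 = 2*167 = 334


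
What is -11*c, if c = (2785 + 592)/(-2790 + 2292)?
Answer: 37147/498 ≈ 74.592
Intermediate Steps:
c = -3377/498 (c = 3377/(-498) = 3377*(-1/498) = -3377/498 ≈ -6.7811)
-11*c = -11*(-3377/498) = 37147/498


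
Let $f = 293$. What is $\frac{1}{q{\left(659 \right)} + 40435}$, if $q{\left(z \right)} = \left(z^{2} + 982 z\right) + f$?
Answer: $\frac{1}{1122147} \approx 8.9115 \cdot 10^{-7}$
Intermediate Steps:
$q{\left(z \right)} = 293 + z^{2} + 982 z$ ($q{\left(z \right)} = \left(z^{2} + 982 z\right) + 293 = 293 + z^{2} + 982 z$)
$\frac{1}{q{\left(659 \right)} + 40435} = \frac{1}{\left(293 + 659^{2} + 982 \cdot 659\right) + 40435} = \frac{1}{\left(293 + 434281 + 647138\right) + 40435} = \frac{1}{1081712 + 40435} = \frac{1}{1122147}$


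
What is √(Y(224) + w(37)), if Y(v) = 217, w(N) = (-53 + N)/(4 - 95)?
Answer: √1798433/91 ≈ 14.737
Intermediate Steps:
w(N) = 53/91 - N/91 (w(N) = (-53 + N)/(-91) = (-53 + N)*(-1/91) = 53/91 - N/91)
√(Y(224) + w(37)) = √(217 + (53/91 - 1/91*37)) = √(217 + (53/91 - 37/91)) = √(217 + 16/91) = √(19763/91) = √1798433/91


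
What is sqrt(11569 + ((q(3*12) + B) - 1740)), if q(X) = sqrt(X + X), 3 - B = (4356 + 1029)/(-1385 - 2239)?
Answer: sqrt(3587413002 + 2188896*sqrt(2))/604 ≈ 99.207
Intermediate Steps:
B = 5419/1208 (B = 3 - (4356 + 1029)/(-1385 - 2239) = 3 - 5385/(-3624) = 3 - 5385*(-1)/3624 = 3 - 1*(-1795/1208) = 3 + 1795/1208 = 5419/1208 ≈ 4.4859)
q(X) = sqrt(2)*sqrt(X) (q(X) = sqrt(2*X) = sqrt(2)*sqrt(X))
sqrt(11569 + ((q(3*12) + B) - 1740)) = sqrt(11569 + ((sqrt(2)*sqrt(3*12) + 5419/1208) - 1740)) = sqrt(11569 + ((sqrt(2)*sqrt(36) + 5419/1208) - 1740)) = sqrt(11569 + ((sqrt(2)*6 + 5419/1208) - 1740)) = sqrt(11569 + ((6*sqrt(2) + 5419/1208) - 1740)) = sqrt(11569 + ((5419/1208 + 6*sqrt(2)) - 1740)) = sqrt(11569 + (-2096501/1208 + 6*sqrt(2))) = sqrt(11878851/1208 + 6*sqrt(2))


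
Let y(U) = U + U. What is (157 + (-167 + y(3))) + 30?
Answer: 26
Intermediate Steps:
y(U) = 2*U
(157 + (-167 + y(3))) + 30 = (157 + (-167 + 2*3)) + 30 = (157 + (-167 + 6)) + 30 = (157 - 161) + 30 = -4 + 30 = 26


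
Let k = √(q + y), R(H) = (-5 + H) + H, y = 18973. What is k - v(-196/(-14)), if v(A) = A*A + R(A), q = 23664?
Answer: -219 + √42637 ≈ -12.513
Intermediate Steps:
R(H) = -5 + 2*H
v(A) = -5 + A² + 2*A (v(A) = A*A + (-5 + 2*A) = A² + (-5 + 2*A) = -5 + A² + 2*A)
k = √42637 (k = √(23664 + 18973) = √42637 ≈ 206.49)
k - v(-196/(-14)) = √42637 - (-5 + (-196/(-14))² + 2*(-196/(-14))) = √42637 - (-5 + (-196*(-1/14))² + 2*(-196*(-1/14))) = √42637 - (-5 + 14² + 2*14) = √42637 - (-5 + 196 + 28) = √42637 - 1*219 = √42637 - 219 = -219 + √42637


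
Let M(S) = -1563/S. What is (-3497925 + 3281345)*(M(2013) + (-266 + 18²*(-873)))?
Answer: 41144287149420/671 ≈ 6.1318e+10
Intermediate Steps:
(-3497925 + 3281345)*(M(2013) + (-266 + 18²*(-873))) = (-3497925 + 3281345)*(-1563/2013 + (-266 + 18²*(-873))) = -216580*(-1563*1/2013 + (-266 + 324*(-873))) = -216580*(-521/671 + (-266 - 282852)) = -216580*(-521/671 - 283118) = -216580*(-189972699/671) = 41144287149420/671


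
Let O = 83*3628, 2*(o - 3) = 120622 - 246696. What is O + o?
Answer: 238090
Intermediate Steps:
o = -63034 (o = 3 + (120622 - 246696)/2 = 3 + (1/2)*(-126074) = 3 - 63037 = -63034)
O = 301124
O + o = 301124 - 63034 = 238090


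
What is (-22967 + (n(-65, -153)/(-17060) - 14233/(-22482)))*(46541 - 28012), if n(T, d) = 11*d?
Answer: -81606807690025583/191771460 ≈ -4.2554e+8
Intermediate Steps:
(-22967 + (n(-65, -153)/(-17060) - 14233/(-22482)))*(46541 - 28012) = (-22967 + ((11*(-153))/(-17060) - 14233/(-22482)))*(46541 - 28012) = (-22967 + (-1683*(-1/17060) - 14233*(-1/22482)))*18529 = (-22967 + (1683/17060 + 14233/22482))*18529 = (-22967 + 140326093/191771460)*18529 = -4404274795727/191771460*18529 = -81606807690025583/191771460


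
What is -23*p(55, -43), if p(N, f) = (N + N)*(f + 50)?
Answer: -17710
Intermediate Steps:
p(N, f) = 2*N*(50 + f) (p(N, f) = (2*N)*(50 + f) = 2*N*(50 + f))
-23*p(55, -43) = -46*55*(50 - 43) = -46*55*7 = -23*770 = -17710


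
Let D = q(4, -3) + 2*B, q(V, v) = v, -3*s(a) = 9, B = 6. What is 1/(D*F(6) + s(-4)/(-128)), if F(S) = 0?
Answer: 128/3 ≈ 42.667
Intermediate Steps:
s(a) = -3 (s(a) = -⅓*9 = -3)
D = 9 (D = -3 + 2*6 = -3 + 12 = 9)
1/(D*F(6) + s(-4)/(-128)) = 1/(9*0 - 3/(-128)) = 1/(0 - 3*(-1/128)) = 1/(0 + 3/128) = 1/(3/128) = 128/3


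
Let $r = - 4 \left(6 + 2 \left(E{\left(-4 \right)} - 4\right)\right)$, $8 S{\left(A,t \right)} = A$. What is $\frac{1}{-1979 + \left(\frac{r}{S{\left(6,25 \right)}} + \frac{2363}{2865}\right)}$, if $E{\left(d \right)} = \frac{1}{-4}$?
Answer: $- \frac{955}{1876424} \approx -0.00050895$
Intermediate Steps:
$S{\left(A,t \right)} = \frac{A}{8}$
$E{\left(d \right)} = - \frac{1}{4}$
$r = 10$ ($r = - 4 \left(6 + 2 \left(- \frac{1}{4} - 4\right)\right) = - 4 \left(6 + 2 \left(- \frac{17}{4}\right)\right) = - 4 \left(6 - \frac{17}{2}\right) = \left(-4\right) \left(- \frac{5}{2}\right) = 10$)
$\frac{1}{-1979 + \left(\frac{r}{S{\left(6,25 \right)}} + \frac{2363}{2865}\right)} = \frac{1}{-1979 + \left(\frac{10}{\frac{1}{8} \cdot 6} + \frac{2363}{2865}\right)} = \frac{1}{-1979 + \left(\frac{10}{\frac{3}{4}} + 2363 \cdot \frac{1}{2865}\right)} = \frac{1}{-1979 + \left(10 \cdot \frac{4}{3} + \frac{2363}{2865}\right)} = \frac{1}{-1979 + \left(\frac{40}{3} + \frac{2363}{2865}\right)} = \frac{1}{-1979 + \frac{13521}{955}} = \frac{1}{- \frac{1876424}{955}} = - \frac{955}{1876424}$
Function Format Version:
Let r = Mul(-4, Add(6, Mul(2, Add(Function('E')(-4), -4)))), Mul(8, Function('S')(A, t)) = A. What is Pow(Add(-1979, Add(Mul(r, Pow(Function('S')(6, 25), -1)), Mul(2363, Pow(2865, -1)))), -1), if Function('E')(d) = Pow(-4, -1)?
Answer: Rational(-955, 1876424) ≈ -0.00050895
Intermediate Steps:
Function('S')(A, t) = Mul(Rational(1, 8), A)
Function('E')(d) = Rational(-1, 4)
r = 10 (r = Mul(-4, Add(6, Mul(2, Add(Rational(-1, 4), -4)))) = Mul(-4, Add(6, Mul(2, Rational(-17, 4)))) = Mul(-4, Add(6, Rational(-17, 2))) = Mul(-4, Rational(-5, 2)) = 10)
Pow(Add(-1979, Add(Mul(r, Pow(Function('S')(6, 25), -1)), Mul(2363, Pow(2865, -1)))), -1) = Pow(Add(-1979, Add(Mul(10, Pow(Mul(Rational(1, 8), 6), -1)), Mul(2363, Pow(2865, -1)))), -1) = Pow(Add(-1979, Add(Mul(10, Pow(Rational(3, 4), -1)), Mul(2363, Rational(1, 2865)))), -1) = Pow(Add(-1979, Add(Mul(10, Rational(4, 3)), Rational(2363, 2865))), -1) = Pow(Add(-1979, Add(Rational(40, 3), Rational(2363, 2865))), -1) = Pow(Add(-1979, Rational(13521, 955)), -1) = Pow(Rational(-1876424, 955), -1) = Rational(-955, 1876424)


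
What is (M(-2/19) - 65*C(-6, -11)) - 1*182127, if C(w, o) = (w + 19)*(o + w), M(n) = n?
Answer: -3187480/19 ≈ -1.6776e+5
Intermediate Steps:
C(w, o) = (19 + w)*(o + w)
(M(-2/19) - 65*C(-6, -11)) - 1*182127 = (-2/19 - 65*((-6)**2 + 19*(-11) + 19*(-6) - 11*(-6))) - 1*182127 = (-2*1/19 - 65*(36 - 209 - 114 + 66)) - 182127 = (-2/19 - 65*(-221)) - 182127 = (-2/19 + 14365) - 182127 = 272933/19 - 182127 = -3187480/19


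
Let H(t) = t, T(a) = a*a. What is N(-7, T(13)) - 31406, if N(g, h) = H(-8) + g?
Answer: -31421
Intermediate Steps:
T(a) = a²
N(g, h) = -8 + g
N(-7, T(13)) - 31406 = (-8 - 7) - 31406 = -15 - 31406 = -31421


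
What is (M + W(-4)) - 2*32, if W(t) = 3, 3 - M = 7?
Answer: -65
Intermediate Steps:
M = -4 (M = 3 - 1*7 = 3 - 7 = -4)
(M + W(-4)) - 2*32 = (-4 + 3) - 2*32 = -1 - 64 = -65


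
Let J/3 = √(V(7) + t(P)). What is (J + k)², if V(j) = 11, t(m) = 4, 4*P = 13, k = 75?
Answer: 5760 + 450*√15 ≈ 7502.8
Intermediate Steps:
P = 13/4 (P = (¼)*13 = 13/4 ≈ 3.2500)
J = 3*√15 (J = 3*√(11 + 4) = 3*√15 ≈ 11.619)
(J + k)² = (3*√15 + 75)² = (75 + 3*√15)²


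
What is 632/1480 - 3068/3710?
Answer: -27449/68635 ≈ -0.39993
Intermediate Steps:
632/1480 - 3068/3710 = 632*(1/1480) - 3068*1/3710 = 79/185 - 1534/1855 = -27449/68635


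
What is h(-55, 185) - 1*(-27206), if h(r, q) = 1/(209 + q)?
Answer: 10719165/394 ≈ 27206.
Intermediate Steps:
h(-55, 185) - 1*(-27206) = 1/(209 + 185) - 1*(-27206) = 1/394 + 27206 = 10719165/394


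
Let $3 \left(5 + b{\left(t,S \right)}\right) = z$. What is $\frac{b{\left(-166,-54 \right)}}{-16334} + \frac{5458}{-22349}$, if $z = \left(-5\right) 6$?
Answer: $- \frac{88815737}{365048566} \approx -0.2433$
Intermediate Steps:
$z = -30$
$b{\left(t,S \right)} = -15$ ($b{\left(t,S \right)} = -5 + \frac{1}{3} \left(-30\right) = -5 - 10 = -15$)
$\frac{b{\left(-166,-54 \right)}}{-16334} + \frac{5458}{-22349} = - \frac{15}{-16334} + \frac{5458}{-22349} = \left(-15\right) \left(- \frac{1}{16334}\right) + 5458 \left(- \frac{1}{22349}\right) = \frac{15}{16334} - \frac{5458}{22349} = - \frac{88815737}{365048566}$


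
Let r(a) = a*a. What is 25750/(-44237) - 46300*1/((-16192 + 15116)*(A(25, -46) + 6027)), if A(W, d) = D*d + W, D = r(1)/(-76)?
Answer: -1573687928800/2736931290247 ≈ -0.57498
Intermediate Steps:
r(a) = a²
D = -1/76 (D = 1²/(-76) = 1*(-1/76) = -1/76 ≈ -0.013158)
A(W, d) = W - d/76 (A(W, d) = -d/76 + W = W - d/76)
25750/(-44237) - 46300*1/((-16192 + 15116)*(A(25, -46) + 6027)) = 25750/(-44237) - 46300*1/((-16192 + 15116)*((25 - 1/76*(-46)) + 6027)) = 25750*(-1/44237) - 46300*(-1/(1076*((25 + 23/38) + 6027))) = -25750/44237 - 46300*(-1/(1076*(973/38 + 6027))) = -25750/44237 - 46300/((229999/38)*(-1076)) = -25750/44237 - 46300/(-123739462/19) = -25750/44237 - 46300*(-19/123739462) = -25750/44237 + 439850/61869731 = -1573687928800/2736931290247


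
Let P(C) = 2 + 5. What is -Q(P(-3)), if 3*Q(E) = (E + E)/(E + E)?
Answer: -1/3 ≈ -0.33333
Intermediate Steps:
P(C) = 7
Q(E) = 1/3 (Q(E) = ((E + E)/(E + E))/3 = ((2*E)/((2*E)))/3 = ((2*E)*(1/(2*E)))/3 = (1/3)*1 = 1/3)
-Q(P(-3)) = -1*1/3 = -1/3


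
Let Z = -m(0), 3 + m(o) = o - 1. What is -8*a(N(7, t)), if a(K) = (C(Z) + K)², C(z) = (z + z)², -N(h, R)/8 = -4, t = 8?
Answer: -73728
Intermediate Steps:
m(o) = -4 + o (m(o) = -3 + (o - 1) = -3 + (-1 + o) = -4 + o)
Z = 4 (Z = -(-4 + 0) = -1*(-4) = 4)
N(h, R) = 32 (N(h, R) = -8*(-4) = 32)
C(z) = 4*z² (C(z) = (2*z)² = 4*z²)
a(K) = (64 + K)² (a(K) = (4*4² + K)² = (4*16 + K)² = (64 + K)²)
-8*a(N(7, t)) = -8*(64 + 32)² = -8*96² = -8*9216 = -73728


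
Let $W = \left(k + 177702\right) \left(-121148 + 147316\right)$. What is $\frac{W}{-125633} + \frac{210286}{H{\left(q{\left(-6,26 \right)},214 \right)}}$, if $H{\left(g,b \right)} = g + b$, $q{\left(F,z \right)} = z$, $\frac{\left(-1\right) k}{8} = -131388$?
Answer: $- \frac{3845438018441}{15075960} \approx -2.5507 \cdot 10^{5}$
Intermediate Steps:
$k = 1051104$ ($k = \left(-8\right) \left(-131388\right) = 1051104$)
$H{\left(g,b \right)} = b + g$
$W = 32155395408$ ($W = \left(1051104 + 177702\right) \left(-121148 + 147316\right) = 1228806 \cdot 26168 = 32155395408$)
$\frac{W}{-125633} + \frac{210286}{H{\left(q{\left(-6,26 \right)},214 \right)}} = \frac{32155395408}{-125633} + \frac{210286}{214 + 26} = 32155395408 \left(- \frac{1}{125633}\right) + \frac{210286}{240} = - \frac{32155395408}{125633} + 210286 \cdot \frac{1}{240} = - \frac{32155395408}{125633} + \frac{105143}{120} = - \frac{3845438018441}{15075960}$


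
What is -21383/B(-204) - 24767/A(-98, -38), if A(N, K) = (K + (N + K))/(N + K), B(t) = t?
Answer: -113902501/5916 ≈ -19253.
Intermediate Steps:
A(N, K) = (N + 2*K)/(K + N) (A(N, K) = (K + (K + N))/(K + N) = (N + 2*K)/(K + N))
-21383/B(-204) - 24767/A(-98, -38) = -21383/(-204) - 24767*(-38 - 98)/(-98 + 2*(-38)) = -21383*(-1/204) - 24767*(-136/(-98 - 76)) = 21383/204 - 24767/((-1/136*(-174))) = 21383/204 - 24767/87/68 = 21383/204 - 24767*68/87 = 21383/204 - 1684156/87 = -113902501/5916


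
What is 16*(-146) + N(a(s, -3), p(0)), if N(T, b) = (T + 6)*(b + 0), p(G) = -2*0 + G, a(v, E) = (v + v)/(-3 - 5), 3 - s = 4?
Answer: -2336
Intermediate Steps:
s = -1 (s = 3 - 1*4 = 3 - 4 = -1)
a(v, E) = -v/4 (a(v, E) = (2*v)/(-8) = (2*v)*(-⅛) = -v/4)
p(G) = G (p(G) = 0 + G = G)
N(T, b) = b*(6 + T) (N(T, b) = (6 + T)*b = b*(6 + T))
16*(-146) + N(a(s, -3), p(0)) = 16*(-146) + 0*(6 - ¼*(-1)) = -2336 + 0*(6 + ¼) = -2336 + 0*(25/4) = -2336 + 0 = -2336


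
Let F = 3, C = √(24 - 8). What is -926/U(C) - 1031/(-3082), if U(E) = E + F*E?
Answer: -709359/12328 ≈ -57.540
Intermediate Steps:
C = 4 (C = √16 = 4)
U(E) = 4*E (U(E) = E + 3*E = 4*E)
-926/U(C) - 1031/(-3082) = -926/(4*4) - 1031/(-3082) = -926/16 - 1031*(-1/3082) = -926*1/16 + 1031/3082 = -463/8 + 1031/3082 = -709359/12328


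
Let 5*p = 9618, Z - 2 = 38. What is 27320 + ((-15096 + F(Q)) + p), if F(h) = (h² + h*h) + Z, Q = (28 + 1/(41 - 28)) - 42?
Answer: 12316132/845 ≈ 14575.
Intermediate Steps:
Z = 40 (Z = 2 + 38 = 40)
p = 9618/5 (p = (⅕)*9618 = 9618/5 ≈ 1923.6)
Q = -181/13 (Q = (28 + 1/13) - 42 = 365/13 - 42 = -181/13 ≈ -13.923)
F(h) = 40 + 2*h² (F(h) = (h² + h*h) + 40 = (h² + h²) + 40 = 2*h² + 40 = 40 + 2*h²)
27320 + ((-15096 + F(Q)) + p) = 27320 + ((-15096 + (40 + 2*(-181/13)²)) + 9618/5) = 27320 + ((-15096 + (40 + 2*(32761/169))) + 9618/5) = 27320 + ((-15096 + (40 + 65522/169)) + 9618/5) = 27320 + ((-15096 + 72282/169) + 9618/5) = 27320 + (-2478942/169 + 9618/5) = 27320 - 10769268/845 = 12316132/845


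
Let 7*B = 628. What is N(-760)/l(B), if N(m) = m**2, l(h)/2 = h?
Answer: 505400/157 ≈ 3219.1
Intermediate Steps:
B = 628/7 (B = (1/7)*628 = 628/7 ≈ 89.714)
l(h) = 2*h
N(-760)/l(B) = (-760)**2/((2*(628/7))) = 577600/(1256/7) = 577600*(7/1256) = 505400/157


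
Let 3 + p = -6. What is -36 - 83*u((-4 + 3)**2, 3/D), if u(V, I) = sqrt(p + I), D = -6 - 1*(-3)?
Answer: -36 - 83*I*sqrt(10) ≈ -36.0 - 262.47*I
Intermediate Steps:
D = -3 (D = -6 + 3 = -3)
p = -9 (p = -3 - 6 = -9)
u(V, I) = sqrt(-9 + I)
-36 - 83*u((-4 + 3)**2, 3/D) = -36 - 83*sqrt(-9 + 3/(-3)) = -36 - 83*sqrt(-9 + 3*(-1/3)) = -36 - 83*sqrt(-9 - 1) = -36 - 83*I*sqrt(10)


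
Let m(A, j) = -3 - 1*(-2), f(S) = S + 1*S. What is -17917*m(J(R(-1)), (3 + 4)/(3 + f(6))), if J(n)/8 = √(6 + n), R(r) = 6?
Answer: 17917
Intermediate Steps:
f(S) = 2*S (f(S) = S + S = 2*S)
J(n) = 8*√(6 + n)
m(A, j) = -1 (m(A, j) = -3 + 2 = -1)
-17917*m(J(R(-1)), (3 + 4)/(3 + f(6))) = -17917*(-1) = 17917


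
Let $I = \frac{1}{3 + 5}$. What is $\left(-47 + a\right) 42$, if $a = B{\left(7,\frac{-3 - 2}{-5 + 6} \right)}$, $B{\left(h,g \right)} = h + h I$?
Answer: $- \frac{6573}{4} \approx -1643.3$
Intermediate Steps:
$I = \frac{1}{8} \approx 0.125$
$B{\left(h,g \right)} = \frac{9 h}{8}$ ($B{\left(h,g \right)} = h + h \frac{1}{8} = h + \frac{h}{8} = \frac{9 h}{8}$)
$a = \frac{63}{8}$ ($a = \frac{9}{8} \cdot 7 = \frac{63}{8} \approx 7.875$)
$\left(-47 + a\right) 42 = \left(-47 + \frac{63}{8}\right) 42 = \left(- \frac{313}{8}\right) 42 = - \frac{6573}{4}$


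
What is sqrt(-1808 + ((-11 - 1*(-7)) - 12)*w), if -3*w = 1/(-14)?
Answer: 2*I*sqrt(199374)/21 ≈ 42.525*I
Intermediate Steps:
w = 1/42 (w = -1/3/(-14) = -1/3*(-1/14) = 1/42 ≈ 0.023810)
sqrt(-1808 + ((-11 - 1*(-7)) - 12)*w) = sqrt(-1808 + ((-11 - 1*(-7)) - 12)*(1/42)) = sqrt(-1808 + ((-11 + 7) - 12)*(1/42)) = sqrt(-1808 + (-4 - 12)*(1/42)) = sqrt(-1808 - 16*1/42) = sqrt(-1808 - 8/21) = sqrt(-37976/21) = 2*I*sqrt(199374)/21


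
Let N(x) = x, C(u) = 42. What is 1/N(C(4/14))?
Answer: 1/42 ≈ 0.023810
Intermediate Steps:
1/N(C(4/14)) = 1/42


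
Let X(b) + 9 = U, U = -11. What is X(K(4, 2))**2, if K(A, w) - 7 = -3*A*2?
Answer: 400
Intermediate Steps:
K(A, w) = 7 - 6*A (K(A, w) = 7 - 3*A*2 = 7 - 6*A)
X(b) = -20 (X(b) = -9 - 11 = -20)
X(K(4, 2))**2 = (-20)**2 = 400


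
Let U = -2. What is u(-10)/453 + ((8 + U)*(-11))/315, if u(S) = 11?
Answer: -979/5285 ≈ -0.18524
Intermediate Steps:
u(-10)/453 + ((8 + U)*(-11))/315 = 11/453 + ((8 - 2)*(-11))/315 = 11*(1/453) + (6*(-11))*(1/315) = 11/453 - 66*1/315 = 11/453 - 22/105 = -979/5285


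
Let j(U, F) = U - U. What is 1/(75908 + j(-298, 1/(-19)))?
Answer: 1/75908 ≈ 1.3174e-5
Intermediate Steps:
j(U, F) = 0
1/(75908 + j(-298, 1/(-19))) = 1/(75908 + 0) = 1/75908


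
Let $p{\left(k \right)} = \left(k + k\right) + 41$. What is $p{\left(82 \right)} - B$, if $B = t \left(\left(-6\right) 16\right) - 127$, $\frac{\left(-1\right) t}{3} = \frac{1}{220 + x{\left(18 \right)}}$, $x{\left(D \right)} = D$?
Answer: $\frac{39364}{119} \approx 330.79$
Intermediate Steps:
$p{\left(k \right)} = 41 + 2 k$ ($p{\left(k \right)} = 2 k + 41 = 41 + 2 k$)
$t = - \frac{3}{238}$ ($t = - \frac{3}{220 + 18} = - \frac{3}{238} \approx -0.012605$)
$B = - \frac{14969}{119}$ ($B = - \frac{3 \left(\left(-6\right) 16\right)}{238} - 127 = \left(- \frac{3}{238}\right) \left(-96\right) - 127 = \frac{144}{119} - 127 = - \frac{14969}{119} \approx -125.79$)
$p{\left(82 \right)} - B = \left(41 + 2 \cdot 82\right) - - \frac{14969}{119} = \left(41 + 164\right) + \frac{14969}{119} = 205 + \frac{14969}{119} = \frac{39364}{119}$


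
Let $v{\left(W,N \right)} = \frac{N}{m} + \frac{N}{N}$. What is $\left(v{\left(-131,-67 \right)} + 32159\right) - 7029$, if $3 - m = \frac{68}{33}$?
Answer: $\frac{776850}{31} \approx 25060.0$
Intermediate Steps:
$m = \frac{31}{33}$ ($m = 3 - \frac{68}{33} = \frac{31}{33} \approx 0.93939$)
$v{\left(W,N \right)} = 1 + \frac{33 N}{31}$ ($v{\left(W,N \right)} = \frac{N}{\frac{31}{33}} + \frac{N}{N} = N \frac{33}{31} + 1 = \frac{33 N}{31} + 1 = 1 + \frac{33 N}{31}$)
$\left(v{\left(-131,-67 \right)} + 32159\right) - 7029 = \left(\left(1 + \frac{33}{31} \left(-67\right)\right) + 32159\right) - 7029 = \left(\left(1 - \frac{2211}{31}\right) + 32159\right) - 7029 = \left(- \frac{2180}{31} + 32159\right) - 7029 = \frac{994749}{31} - 7029 = \frac{776850}{31}$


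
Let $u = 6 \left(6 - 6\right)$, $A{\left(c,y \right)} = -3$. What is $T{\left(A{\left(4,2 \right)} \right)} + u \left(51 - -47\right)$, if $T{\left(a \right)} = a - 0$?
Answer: $-3$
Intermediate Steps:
$T{\left(a \right)} = a$ ($T{\left(a \right)} = a + 0 = a$)
$u = 0$ ($u = 6 \cdot 0 = 0$)
$T{\left(A{\left(4,2 \right)} \right)} + u \left(51 - -47\right) = -3 + 0 \left(51 - -47\right) = -3 + 0 \left(51 + 47\right) = -3 + 0 \cdot 98 = -3 + 0 = -3$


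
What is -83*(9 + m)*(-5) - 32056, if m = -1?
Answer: -28736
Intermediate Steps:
-83*(9 + m)*(-5) - 32056 = -83*(9 - 1)*(-5) - 32056 = -664*(-5) - 32056 = -83*(-40) - 32056 = 3320 - 32056 = -28736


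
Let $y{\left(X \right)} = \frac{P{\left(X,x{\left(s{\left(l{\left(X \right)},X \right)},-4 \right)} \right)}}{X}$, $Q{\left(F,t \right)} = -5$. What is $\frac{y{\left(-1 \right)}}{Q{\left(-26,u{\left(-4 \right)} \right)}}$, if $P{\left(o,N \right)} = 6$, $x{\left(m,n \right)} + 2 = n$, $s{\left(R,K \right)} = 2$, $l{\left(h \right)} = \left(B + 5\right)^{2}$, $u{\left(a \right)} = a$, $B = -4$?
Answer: $\frac{6}{5} \approx 1.2$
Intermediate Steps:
$l{\left(h \right)} = 1$ ($l{\left(h \right)} = \left(-4 + 5\right)^{2} = 1^{2} = 1$)
$x{\left(m,n \right)} = -2 + n$
$y{\left(X \right)} = \frac{6}{X}$
$\frac{y{\left(-1 \right)}}{Q{\left(-26,u{\left(-4 \right)} \right)}} = \frac{6 \frac{1}{-1}}{-5} = 6 \left(-1\right) \left(- \frac{1}{5}\right) = \left(-6\right) \left(- \frac{1}{5}\right) = \frac{6}{5}$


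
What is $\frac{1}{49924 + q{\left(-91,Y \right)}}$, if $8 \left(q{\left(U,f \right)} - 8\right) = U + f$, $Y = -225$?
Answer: $\frac{2}{99785} \approx 2.0043 \cdot 10^{-5}$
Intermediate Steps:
$q{\left(U,f \right)} = 8 + \frac{U}{8} + \frac{f}{8}$ ($q{\left(U,f \right)} = 8 + \frac{U + f}{8} = 8 + \left(\frac{U}{8} + \frac{f}{8}\right) = 8 + \frac{U}{8} + \frac{f}{8}$)
$\frac{1}{49924 + q{\left(-91,Y \right)}} = \frac{1}{49924 + \left(8 + \frac{1}{8} \left(-91\right) + \frac{1}{8} \left(-225\right)\right)} = \frac{1}{49924 - \frac{63}{2}} = \frac{1}{\frac{99785}{2}} = \frac{2}{99785}$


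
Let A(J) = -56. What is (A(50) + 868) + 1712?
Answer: 2524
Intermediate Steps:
(A(50) + 868) + 1712 = (-56 + 868) + 1712 = 812 + 1712 = 2524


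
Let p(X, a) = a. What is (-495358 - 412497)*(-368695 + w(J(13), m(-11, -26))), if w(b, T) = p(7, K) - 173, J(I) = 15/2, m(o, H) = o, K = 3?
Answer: 334875934575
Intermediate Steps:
J(I) = 15/2 (J(I) = 15*(½) = 15/2)
w(b, T) = -170 (w(b, T) = 3 - 173 = -170)
(-495358 - 412497)*(-368695 + w(J(13), m(-11, -26))) = (-495358 - 412497)*(-368695 - 170) = -907855*(-368865) = 334875934575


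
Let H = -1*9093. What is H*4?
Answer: -36372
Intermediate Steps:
H = -9093
H*4 = -9093*4 = -36372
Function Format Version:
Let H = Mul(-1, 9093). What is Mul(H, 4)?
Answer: -36372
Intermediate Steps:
H = -9093
Mul(H, 4) = Mul(-9093, 4) = -36372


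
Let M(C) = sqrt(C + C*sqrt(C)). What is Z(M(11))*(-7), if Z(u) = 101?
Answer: -707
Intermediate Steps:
M(C) = sqrt(C + C**(3/2))
Z(M(11))*(-7) = 101*(-7) = -707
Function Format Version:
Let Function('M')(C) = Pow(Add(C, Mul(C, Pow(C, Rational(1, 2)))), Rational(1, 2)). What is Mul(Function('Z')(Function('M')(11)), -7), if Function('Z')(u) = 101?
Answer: -707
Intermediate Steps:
Function('M')(C) = Pow(Add(C, Pow(C, Rational(3, 2))), Rational(1, 2))
Mul(Function('Z')(Function('M')(11)), -7) = Mul(101, -7) = -707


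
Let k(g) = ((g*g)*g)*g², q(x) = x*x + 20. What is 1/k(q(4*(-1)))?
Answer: 1/60466176 ≈ 1.6538e-8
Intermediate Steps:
q(x) = 20 + x² (q(x) = x² + 20 = 20 + x²)
k(g) = g⁵ (k(g) = (g²*g)*g² = g³*g² = g⁵)
1/k(q(4*(-1))) = 1/((20 + (4*(-1))²)⁵) = 1/((20 + (-4)²)⁵) = 1/((20 + 16)⁵) = 1/(36⁵) = 1/60466176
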